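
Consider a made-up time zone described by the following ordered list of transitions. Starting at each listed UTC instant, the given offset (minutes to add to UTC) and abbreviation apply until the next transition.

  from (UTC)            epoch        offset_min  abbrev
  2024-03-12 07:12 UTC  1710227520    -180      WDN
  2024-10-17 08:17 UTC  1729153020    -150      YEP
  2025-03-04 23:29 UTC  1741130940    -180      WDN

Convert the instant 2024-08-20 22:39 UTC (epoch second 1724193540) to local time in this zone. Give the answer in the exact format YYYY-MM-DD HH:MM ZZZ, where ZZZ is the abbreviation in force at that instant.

Query: 2024-08-20 22:39 UTC
Rule 1/3 (WDN, -03:00): 2024-03-12 07:12 UTC ≤ query < 2024-10-17 08:17 UTC
22·60 + 39 - 180 = 1179 min
1179 = 0·1440 + 1179; 1179 = 19·60 + 39 → 19:39, same day
→ 2024-08-20 19:39 WDN

2024-08-20 19:39 WDN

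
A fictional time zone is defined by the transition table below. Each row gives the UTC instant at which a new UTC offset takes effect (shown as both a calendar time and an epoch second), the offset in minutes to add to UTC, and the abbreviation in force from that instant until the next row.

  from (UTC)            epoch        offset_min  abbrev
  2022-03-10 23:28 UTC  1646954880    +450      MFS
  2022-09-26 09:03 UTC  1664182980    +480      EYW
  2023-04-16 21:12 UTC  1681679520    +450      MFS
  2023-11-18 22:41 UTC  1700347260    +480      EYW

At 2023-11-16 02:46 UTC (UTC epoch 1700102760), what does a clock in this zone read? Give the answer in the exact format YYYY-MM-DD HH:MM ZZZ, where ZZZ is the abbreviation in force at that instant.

2023-11-16 10:16 MFS

Query: 2023-11-16 02:46 UTC
Rule 3/4 (MFS, +07:30): 2023-04-16 21:12 UTC ≤ query < 2023-11-18 22:41 UTC
2·60 + 46 + 450 = 616 min
616 = 0·1440 + 616; 616 = 10·60 + 16 → 10:16, same day
→ 2023-11-16 10:16 MFS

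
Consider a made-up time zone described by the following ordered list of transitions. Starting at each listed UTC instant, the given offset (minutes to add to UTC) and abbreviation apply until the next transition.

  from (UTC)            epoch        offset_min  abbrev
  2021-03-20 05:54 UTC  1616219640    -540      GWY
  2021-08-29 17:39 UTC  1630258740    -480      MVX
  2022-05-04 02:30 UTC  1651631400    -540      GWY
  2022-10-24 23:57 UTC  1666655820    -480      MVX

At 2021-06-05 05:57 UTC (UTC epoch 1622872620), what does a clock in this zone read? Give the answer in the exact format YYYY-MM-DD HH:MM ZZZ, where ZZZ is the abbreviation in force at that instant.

2021-06-04 20:57 GWY

Query: 2021-06-05 05:57 UTC
Rule 1/4 (GWY, -09:00): 2021-03-20 05:54 UTC ≤ query < 2021-08-29 17:39 UTC
5·60 + 57 - 540 = -183 min
-183 = -1·1440 + 1257; 1257 = 20·60 + 57 → 20:57, 2021-06-05 - 1 day = 2021-06-04
→ 2021-06-04 20:57 GWY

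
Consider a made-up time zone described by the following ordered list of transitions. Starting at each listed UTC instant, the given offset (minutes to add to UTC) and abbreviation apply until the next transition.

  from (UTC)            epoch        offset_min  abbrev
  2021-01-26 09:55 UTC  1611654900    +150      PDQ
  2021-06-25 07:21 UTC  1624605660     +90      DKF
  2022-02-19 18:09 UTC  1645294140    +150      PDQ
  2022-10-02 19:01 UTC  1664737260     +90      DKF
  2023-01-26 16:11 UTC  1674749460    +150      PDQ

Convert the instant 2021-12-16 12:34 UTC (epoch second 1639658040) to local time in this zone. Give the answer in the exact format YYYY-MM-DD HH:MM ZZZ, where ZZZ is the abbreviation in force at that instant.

Query: 2021-12-16 12:34 UTC
Rule 2/5 (DKF, +01:30): 2021-06-25 07:21 UTC ≤ query < 2022-02-19 18:09 UTC
12·60 + 34 + 90 = 844 min
844 = 0·1440 + 844; 844 = 14·60 + 4 → 14:04, same day
→ 2021-12-16 14:04 DKF

2021-12-16 14:04 DKF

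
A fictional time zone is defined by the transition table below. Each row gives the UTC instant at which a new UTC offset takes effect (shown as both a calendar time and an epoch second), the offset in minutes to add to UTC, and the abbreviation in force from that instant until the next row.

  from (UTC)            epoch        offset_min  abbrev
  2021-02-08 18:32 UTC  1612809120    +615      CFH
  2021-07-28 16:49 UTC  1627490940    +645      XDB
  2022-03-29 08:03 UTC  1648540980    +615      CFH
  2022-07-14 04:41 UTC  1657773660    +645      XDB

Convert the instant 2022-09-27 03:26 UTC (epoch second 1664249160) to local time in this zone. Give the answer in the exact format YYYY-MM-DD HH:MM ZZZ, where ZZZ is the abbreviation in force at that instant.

Query: 2022-09-27 03:26 UTC
Rule 4/4 (XDB, +10:45): 2022-07-14 04:41 UTC ≤ query < +∞
3·60 + 26 + 645 = 851 min
851 = 0·1440 + 851; 851 = 14·60 + 11 → 14:11, same day
→ 2022-09-27 14:11 XDB

2022-09-27 14:11 XDB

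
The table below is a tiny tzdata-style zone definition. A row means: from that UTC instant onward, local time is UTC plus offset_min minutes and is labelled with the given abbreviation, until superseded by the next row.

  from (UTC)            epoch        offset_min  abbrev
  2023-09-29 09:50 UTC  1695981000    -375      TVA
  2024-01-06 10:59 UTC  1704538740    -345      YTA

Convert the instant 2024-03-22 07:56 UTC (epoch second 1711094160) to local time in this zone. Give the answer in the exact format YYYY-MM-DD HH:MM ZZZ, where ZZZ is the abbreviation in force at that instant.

Query: 2024-03-22 07:56 UTC
Rule 2/2 (YTA, -05:45): 2024-01-06 10:59 UTC ≤ query < +∞
7·60 + 56 - 345 = 131 min
131 = 0·1440 + 131; 131 = 2·60 + 11 → 02:11, same day
→ 2024-03-22 02:11 YTA

2024-03-22 02:11 YTA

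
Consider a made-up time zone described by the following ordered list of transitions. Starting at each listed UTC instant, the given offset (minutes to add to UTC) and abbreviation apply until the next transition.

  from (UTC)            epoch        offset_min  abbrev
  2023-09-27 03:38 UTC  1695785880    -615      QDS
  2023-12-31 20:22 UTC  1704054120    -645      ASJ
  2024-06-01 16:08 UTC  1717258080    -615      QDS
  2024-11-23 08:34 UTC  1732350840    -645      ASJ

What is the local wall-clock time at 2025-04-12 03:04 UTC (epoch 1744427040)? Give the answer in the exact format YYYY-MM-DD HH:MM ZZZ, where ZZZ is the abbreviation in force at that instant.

2025-04-11 16:19 ASJ

Query: 2025-04-12 03:04 UTC
Rule 4/4 (ASJ, -10:45): 2024-11-23 08:34 UTC ≤ query < +∞
3·60 + 4 - 645 = -461 min
-461 = -1·1440 + 979; 979 = 16·60 + 19 → 16:19, 2025-04-12 - 1 day = 2025-04-11
→ 2025-04-11 16:19 ASJ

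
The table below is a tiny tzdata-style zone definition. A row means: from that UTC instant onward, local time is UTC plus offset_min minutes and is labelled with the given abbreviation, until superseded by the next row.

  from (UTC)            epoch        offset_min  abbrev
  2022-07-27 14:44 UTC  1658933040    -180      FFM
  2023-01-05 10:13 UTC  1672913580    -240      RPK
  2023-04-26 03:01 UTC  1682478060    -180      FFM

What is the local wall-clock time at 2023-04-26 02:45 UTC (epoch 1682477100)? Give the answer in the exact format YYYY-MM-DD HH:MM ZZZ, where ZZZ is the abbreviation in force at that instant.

2023-04-25 22:45 RPK

Query: 2023-04-26 02:45 UTC
Rule 2/3 (RPK, -04:00): 2023-01-05 10:13 UTC ≤ query < 2023-04-26 03:01 UTC
2·60 + 45 - 240 = -75 min
-75 = -1·1440 + 1365; 1365 = 22·60 + 45 → 22:45, 2023-04-26 - 1 day = 2023-04-25
→ 2023-04-25 22:45 RPK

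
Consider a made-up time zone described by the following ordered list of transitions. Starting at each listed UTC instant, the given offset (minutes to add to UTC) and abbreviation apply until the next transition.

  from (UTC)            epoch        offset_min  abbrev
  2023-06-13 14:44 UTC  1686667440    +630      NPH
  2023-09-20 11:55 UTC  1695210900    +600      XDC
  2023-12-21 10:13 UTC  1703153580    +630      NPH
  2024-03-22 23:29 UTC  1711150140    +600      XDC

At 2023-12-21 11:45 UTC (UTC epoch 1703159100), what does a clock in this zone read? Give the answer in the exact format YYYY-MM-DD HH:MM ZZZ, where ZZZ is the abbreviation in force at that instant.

Query: 2023-12-21 11:45 UTC
Rule 3/4 (NPH, +10:30): 2023-12-21 10:13 UTC ≤ query < 2024-03-22 23:29 UTC
11·60 + 45 + 630 = 1335 min
1335 = 0·1440 + 1335; 1335 = 22·60 + 15 → 22:15, same day
→ 2023-12-21 22:15 NPH

2023-12-21 22:15 NPH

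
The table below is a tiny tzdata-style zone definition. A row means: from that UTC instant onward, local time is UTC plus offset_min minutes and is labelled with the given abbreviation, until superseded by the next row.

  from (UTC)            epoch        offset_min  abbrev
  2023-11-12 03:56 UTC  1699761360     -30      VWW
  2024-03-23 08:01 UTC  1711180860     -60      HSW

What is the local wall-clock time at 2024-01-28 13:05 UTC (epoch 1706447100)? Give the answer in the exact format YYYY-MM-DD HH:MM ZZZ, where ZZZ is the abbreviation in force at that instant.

Query: 2024-01-28 13:05 UTC
Rule 1/2 (VWW, -00:30): 2023-11-12 03:56 UTC ≤ query < 2024-03-23 08:01 UTC
13·60 + 5 - 30 = 755 min
755 = 0·1440 + 755; 755 = 12·60 + 35 → 12:35, same day
→ 2024-01-28 12:35 VWW

2024-01-28 12:35 VWW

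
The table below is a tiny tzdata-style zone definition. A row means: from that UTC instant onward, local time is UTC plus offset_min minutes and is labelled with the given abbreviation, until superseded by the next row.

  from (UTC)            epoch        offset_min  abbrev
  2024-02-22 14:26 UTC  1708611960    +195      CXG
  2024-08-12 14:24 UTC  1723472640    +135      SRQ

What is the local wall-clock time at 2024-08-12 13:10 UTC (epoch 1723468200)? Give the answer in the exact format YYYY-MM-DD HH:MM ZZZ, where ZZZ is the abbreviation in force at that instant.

Query: 2024-08-12 13:10 UTC
Rule 1/2 (CXG, +03:15): 2024-02-22 14:26 UTC ≤ query < 2024-08-12 14:24 UTC
13·60 + 10 + 195 = 985 min
985 = 0·1440 + 985; 985 = 16·60 + 25 → 16:25, same day
→ 2024-08-12 16:25 CXG

2024-08-12 16:25 CXG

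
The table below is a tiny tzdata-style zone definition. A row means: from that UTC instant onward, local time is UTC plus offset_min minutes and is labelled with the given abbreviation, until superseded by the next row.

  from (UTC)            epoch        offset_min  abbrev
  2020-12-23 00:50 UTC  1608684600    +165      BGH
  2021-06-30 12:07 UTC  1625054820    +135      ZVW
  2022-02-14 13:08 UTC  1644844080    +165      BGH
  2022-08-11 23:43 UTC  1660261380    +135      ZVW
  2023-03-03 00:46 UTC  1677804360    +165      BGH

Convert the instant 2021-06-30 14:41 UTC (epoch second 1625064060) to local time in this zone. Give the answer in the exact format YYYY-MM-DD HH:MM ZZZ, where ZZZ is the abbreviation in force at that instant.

2021-06-30 16:56 ZVW

Query: 2021-06-30 14:41 UTC
Rule 2/5 (ZVW, +02:15): 2021-06-30 12:07 UTC ≤ query < 2022-02-14 13:08 UTC
14·60 + 41 + 135 = 1016 min
1016 = 0·1440 + 1016; 1016 = 16·60 + 56 → 16:56, same day
→ 2021-06-30 16:56 ZVW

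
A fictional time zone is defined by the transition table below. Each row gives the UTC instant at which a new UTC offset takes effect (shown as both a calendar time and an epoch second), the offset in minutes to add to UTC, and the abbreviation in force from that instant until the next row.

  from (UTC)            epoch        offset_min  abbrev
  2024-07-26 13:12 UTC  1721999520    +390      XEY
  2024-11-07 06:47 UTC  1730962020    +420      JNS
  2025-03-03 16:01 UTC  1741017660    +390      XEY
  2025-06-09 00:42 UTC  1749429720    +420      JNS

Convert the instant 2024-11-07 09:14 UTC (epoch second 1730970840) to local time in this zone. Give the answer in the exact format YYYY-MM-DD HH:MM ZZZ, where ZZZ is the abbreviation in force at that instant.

2024-11-07 16:14 JNS

Query: 2024-11-07 09:14 UTC
Rule 2/4 (JNS, +07:00): 2024-11-07 06:47 UTC ≤ query < 2025-03-03 16:01 UTC
9·60 + 14 + 420 = 974 min
974 = 0·1440 + 974; 974 = 16·60 + 14 → 16:14, same day
→ 2024-11-07 16:14 JNS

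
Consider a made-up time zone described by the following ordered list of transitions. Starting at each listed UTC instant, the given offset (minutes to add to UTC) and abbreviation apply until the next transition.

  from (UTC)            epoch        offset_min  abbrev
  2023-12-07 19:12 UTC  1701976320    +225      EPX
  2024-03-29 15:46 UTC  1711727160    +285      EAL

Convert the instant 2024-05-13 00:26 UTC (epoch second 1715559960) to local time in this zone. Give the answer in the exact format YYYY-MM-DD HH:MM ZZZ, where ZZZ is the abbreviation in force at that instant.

Query: 2024-05-13 00:26 UTC
Rule 2/2 (EAL, +04:45): 2024-03-29 15:46 UTC ≤ query < +∞
0·60 + 26 + 285 = 311 min
311 = 0·1440 + 311; 311 = 5·60 + 11 → 05:11, same day
→ 2024-05-13 05:11 EAL

2024-05-13 05:11 EAL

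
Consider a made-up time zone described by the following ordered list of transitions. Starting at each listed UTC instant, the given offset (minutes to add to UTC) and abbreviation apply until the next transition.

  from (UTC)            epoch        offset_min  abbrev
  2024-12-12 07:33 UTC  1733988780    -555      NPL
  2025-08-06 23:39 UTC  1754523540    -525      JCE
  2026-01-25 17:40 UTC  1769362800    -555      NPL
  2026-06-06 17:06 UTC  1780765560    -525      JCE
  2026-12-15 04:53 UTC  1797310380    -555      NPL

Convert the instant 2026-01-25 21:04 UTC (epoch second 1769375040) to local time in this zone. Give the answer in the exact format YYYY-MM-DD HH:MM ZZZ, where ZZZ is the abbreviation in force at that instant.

2026-01-25 11:49 NPL

Query: 2026-01-25 21:04 UTC
Rule 3/5 (NPL, -09:15): 2026-01-25 17:40 UTC ≤ query < 2026-06-06 17:06 UTC
21·60 + 4 - 555 = 709 min
709 = 0·1440 + 709; 709 = 11·60 + 49 → 11:49, same day
→ 2026-01-25 11:49 NPL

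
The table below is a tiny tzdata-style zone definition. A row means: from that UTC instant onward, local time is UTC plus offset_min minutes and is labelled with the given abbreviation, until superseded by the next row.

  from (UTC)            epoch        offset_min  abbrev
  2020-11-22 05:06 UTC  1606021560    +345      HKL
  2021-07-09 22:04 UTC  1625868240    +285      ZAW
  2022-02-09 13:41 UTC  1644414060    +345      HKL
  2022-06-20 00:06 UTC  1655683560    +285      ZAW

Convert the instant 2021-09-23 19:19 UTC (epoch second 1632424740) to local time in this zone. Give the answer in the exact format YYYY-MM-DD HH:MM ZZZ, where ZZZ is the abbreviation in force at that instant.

2021-09-24 00:04 ZAW

Query: 2021-09-23 19:19 UTC
Rule 2/4 (ZAW, +04:45): 2021-07-09 22:04 UTC ≤ query < 2022-02-09 13:41 UTC
19·60 + 19 + 285 = 1444 min
1444 = 1·1440 + 4; 4 = 0·60 + 4 → 00:04, 2021-09-23 + 1 day = 2021-09-24
→ 2021-09-24 00:04 ZAW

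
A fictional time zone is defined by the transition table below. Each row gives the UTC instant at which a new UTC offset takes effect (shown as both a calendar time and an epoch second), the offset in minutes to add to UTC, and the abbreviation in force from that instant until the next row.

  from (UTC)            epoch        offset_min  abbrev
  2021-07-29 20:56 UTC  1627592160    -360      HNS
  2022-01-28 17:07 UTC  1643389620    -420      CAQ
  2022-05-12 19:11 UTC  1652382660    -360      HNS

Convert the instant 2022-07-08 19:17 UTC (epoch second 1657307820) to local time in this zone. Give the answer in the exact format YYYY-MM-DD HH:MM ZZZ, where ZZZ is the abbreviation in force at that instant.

2022-07-08 13:17 HNS

Query: 2022-07-08 19:17 UTC
Rule 3/3 (HNS, -06:00): 2022-05-12 19:11 UTC ≤ query < +∞
19·60 + 17 - 360 = 797 min
797 = 0·1440 + 797; 797 = 13·60 + 17 → 13:17, same day
→ 2022-07-08 13:17 HNS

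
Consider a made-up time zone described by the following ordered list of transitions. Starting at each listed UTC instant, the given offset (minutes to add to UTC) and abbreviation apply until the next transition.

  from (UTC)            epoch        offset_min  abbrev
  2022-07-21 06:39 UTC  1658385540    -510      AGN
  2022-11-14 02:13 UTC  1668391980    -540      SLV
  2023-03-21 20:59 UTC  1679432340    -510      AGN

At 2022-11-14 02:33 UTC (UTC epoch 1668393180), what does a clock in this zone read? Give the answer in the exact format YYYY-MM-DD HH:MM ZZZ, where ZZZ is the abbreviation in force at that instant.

2022-11-13 17:33 SLV

Query: 2022-11-14 02:33 UTC
Rule 2/3 (SLV, -09:00): 2022-11-14 02:13 UTC ≤ query < 2023-03-21 20:59 UTC
2·60 + 33 - 540 = -387 min
-387 = -1·1440 + 1053; 1053 = 17·60 + 33 → 17:33, 2022-11-14 - 1 day = 2022-11-13
→ 2022-11-13 17:33 SLV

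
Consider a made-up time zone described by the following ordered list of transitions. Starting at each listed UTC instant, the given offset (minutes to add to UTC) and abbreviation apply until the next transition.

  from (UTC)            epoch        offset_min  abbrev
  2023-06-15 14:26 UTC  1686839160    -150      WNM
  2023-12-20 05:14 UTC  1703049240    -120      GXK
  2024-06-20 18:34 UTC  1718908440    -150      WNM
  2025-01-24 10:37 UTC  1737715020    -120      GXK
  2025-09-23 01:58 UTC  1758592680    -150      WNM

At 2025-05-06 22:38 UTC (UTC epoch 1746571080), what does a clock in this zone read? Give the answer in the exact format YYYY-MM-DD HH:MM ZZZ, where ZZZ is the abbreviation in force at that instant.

Query: 2025-05-06 22:38 UTC
Rule 4/5 (GXK, -02:00): 2025-01-24 10:37 UTC ≤ query < 2025-09-23 01:58 UTC
22·60 + 38 - 120 = 1238 min
1238 = 0·1440 + 1238; 1238 = 20·60 + 38 → 20:38, same day
→ 2025-05-06 20:38 GXK

2025-05-06 20:38 GXK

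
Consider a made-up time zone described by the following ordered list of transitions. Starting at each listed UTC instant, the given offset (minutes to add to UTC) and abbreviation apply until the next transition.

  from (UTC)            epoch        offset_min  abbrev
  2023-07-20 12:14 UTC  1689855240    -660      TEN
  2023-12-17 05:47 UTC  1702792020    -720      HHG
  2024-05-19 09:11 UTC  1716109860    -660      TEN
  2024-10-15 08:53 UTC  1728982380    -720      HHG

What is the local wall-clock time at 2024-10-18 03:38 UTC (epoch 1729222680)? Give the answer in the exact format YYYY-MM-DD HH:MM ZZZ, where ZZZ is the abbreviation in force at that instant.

2024-10-17 15:38 HHG

Query: 2024-10-18 03:38 UTC
Rule 4/4 (HHG, -12:00): 2024-10-15 08:53 UTC ≤ query < +∞
3·60 + 38 - 720 = -502 min
-502 = -1·1440 + 938; 938 = 15·60 + 38 → 15:38, 2024-10-18 - 1 day = 2024-10-17
→ 2024-10-17 15:38 HHG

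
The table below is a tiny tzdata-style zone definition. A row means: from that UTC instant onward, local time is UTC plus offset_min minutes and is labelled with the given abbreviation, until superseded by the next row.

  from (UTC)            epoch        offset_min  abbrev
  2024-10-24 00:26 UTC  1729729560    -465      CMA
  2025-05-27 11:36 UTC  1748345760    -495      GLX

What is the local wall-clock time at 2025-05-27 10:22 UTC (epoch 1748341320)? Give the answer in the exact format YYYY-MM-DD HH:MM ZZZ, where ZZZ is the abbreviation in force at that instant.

Query: 2025-05-27 10:22 UTC
Rule 1/2 (CMA, -07:45): 2024-10-24 00:26 UTC ≤ query < 2025-05-27 11:36 UTC
10·60 + 22 - 465 = 157 min
157 = 0·1440 + 157; 157 = 2·60 + 37 → 02:37, same day
→ 2025-05-27 02:37 CMA

2025-05-27 02:37 CMA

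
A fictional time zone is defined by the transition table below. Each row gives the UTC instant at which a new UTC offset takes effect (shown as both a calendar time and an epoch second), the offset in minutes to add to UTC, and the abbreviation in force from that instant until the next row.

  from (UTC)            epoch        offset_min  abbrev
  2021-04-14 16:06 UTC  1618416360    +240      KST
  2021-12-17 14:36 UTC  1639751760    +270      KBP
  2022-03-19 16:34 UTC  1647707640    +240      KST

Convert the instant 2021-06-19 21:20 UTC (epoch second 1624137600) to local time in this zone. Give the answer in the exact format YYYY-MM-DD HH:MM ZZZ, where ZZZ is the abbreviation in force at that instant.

Query: 2021-06-19 21:20 UTC
Rule 1/3 (KST, +04:00): 2021-04-14 16:06 UTC ≤ query < 2021-12-17 14:36 UTC
21·60 + 20 + 240 = 1520 min
1520 = 1·1440 + 80; 80 = 1·60 + 20 → 01:20, 2021-06-19 + 1 day = 2021-06-20
→ 2021-06-20 01:20 KST

2021-06-20 01:20 KST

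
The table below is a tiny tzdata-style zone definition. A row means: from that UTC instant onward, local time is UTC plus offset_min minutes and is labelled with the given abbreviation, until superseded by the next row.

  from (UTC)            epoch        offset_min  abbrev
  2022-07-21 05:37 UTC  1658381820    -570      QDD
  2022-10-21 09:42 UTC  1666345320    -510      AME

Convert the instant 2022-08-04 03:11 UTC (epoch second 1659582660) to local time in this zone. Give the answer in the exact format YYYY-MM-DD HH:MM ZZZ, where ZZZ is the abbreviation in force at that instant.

2022-08-03 17:41 QDD

Query: 2022-08-04 03:11 UTC
Rule 1/2 (QDD, -09:30): 2022-07-21 05:37 UTC ≤ query < 2022-10-21 09:42 UTC
3·60 + 11 - 570 = -379 min
-379 = -1·1440 + 1061; 1061 = 17·60 + 41 → 17:41, 2022-08-04 - 1 day = 2022-08-03
→ 2022-08-03 17:41 QDD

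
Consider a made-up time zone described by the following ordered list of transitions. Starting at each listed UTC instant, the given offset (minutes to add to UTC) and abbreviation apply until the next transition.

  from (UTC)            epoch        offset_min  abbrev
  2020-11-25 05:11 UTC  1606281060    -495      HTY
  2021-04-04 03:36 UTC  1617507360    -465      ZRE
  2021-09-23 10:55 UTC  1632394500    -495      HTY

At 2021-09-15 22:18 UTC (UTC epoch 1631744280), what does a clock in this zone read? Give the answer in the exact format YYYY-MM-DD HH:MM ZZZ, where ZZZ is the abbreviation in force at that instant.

Query: 2021-09-15 22:18 UTC
Rule 2/3 (ZRE, -07:45): 2021-04-04 03:36 UTC ≤ query < 2021-09-23 10:55 UTC
22·60 + 18 - 465 = 873 min
873 = 0·1440 + 873; 873 = 14·60 + 33 → 14:33, same day
→ 2021-09-15 14:33 ZRE

2021-09-15 14:33 ZRE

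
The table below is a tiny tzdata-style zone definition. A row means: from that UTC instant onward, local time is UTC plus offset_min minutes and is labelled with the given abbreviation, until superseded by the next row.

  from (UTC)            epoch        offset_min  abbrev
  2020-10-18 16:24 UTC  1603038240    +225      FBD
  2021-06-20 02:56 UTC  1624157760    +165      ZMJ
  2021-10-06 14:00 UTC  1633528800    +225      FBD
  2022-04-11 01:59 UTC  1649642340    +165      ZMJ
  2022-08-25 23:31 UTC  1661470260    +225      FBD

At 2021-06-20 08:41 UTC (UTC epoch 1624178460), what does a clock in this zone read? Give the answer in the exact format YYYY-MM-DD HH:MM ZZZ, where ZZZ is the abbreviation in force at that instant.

2021-06-20 11:26 ZMJ

Query: 2021-06-20 08:41 UTC
Rule 2/5 (ZMJ, +02:45): 2021-06-20 02:56 UTC ≤ query < 2021-10-06 14:00 UTC
8·60 + 41 + 165 = 686 min
686 = 0·1440 + 686; 686 = 11·60 + 26 → 11:26, same day
→ 2021-06-20 11:26 ZMJ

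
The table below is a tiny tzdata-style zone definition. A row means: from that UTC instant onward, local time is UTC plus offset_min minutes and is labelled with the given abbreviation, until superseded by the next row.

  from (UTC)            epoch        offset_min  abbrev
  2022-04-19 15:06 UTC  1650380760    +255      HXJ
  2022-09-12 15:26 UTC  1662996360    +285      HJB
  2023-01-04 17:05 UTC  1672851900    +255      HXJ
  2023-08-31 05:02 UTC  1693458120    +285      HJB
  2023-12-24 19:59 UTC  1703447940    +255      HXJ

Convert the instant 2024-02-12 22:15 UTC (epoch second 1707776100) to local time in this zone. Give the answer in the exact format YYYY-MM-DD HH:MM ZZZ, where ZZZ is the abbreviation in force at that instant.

Query: 2024-02-12 22:15 UTC
Rule 5/5 (HXJ, +04:15): 2023-12-24 19:59 UTC ≤ query < +∞
22·60 + 15 + 255 = 1590 min
1590 = 1·1440 + 150; 150 = 2·60 + 30 → 02:30, 2024-02-12 + 1 day = 2024-02-13
→ 2024-02-13 02:30 HXJ

2024-02-13 02:30 HXJ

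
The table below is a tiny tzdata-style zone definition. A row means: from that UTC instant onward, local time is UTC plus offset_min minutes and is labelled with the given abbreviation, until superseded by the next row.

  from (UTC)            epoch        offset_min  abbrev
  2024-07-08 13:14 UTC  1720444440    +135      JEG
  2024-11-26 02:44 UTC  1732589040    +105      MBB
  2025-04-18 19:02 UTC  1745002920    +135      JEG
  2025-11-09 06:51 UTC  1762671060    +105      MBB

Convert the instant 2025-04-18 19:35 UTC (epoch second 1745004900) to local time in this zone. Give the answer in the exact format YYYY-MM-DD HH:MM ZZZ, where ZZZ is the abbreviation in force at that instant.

2025-04-18 21:50 JEG

Query: 2025-04-18 19:35 UTC
Rule 3/4 (JEG, +02:15): 2025-04-18 19:02 UTC ≤ query < 2025-11-09 06:51 UTC
19·60 + 35 + 135 = 1310 min
1310 = 0·1440 + 1310; 1310 = 21·60 + 50 → 21:50, same day
→ 2025-04-18 21:50 JEG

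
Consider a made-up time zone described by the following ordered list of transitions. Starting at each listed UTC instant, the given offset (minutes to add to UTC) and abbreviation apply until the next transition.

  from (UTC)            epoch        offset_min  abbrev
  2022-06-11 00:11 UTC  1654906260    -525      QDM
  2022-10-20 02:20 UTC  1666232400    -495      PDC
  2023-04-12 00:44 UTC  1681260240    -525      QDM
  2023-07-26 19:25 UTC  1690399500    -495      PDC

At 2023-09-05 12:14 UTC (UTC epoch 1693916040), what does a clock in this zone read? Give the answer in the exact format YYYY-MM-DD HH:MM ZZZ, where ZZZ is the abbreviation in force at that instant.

2023-09-05 03:59 PDC

Query: 2023-09-05 12:14 UTC
Rule 4/4 (PDC, -08:15): 2023-07-26 19:25 UTC ≤ query < +∞
12·60 + 14 - 495 = 239 min
239 = 0·1440 + 239; 239 = 3·60 + 59 → 03:59, same day
→ 2023-09-05 03:59 PDC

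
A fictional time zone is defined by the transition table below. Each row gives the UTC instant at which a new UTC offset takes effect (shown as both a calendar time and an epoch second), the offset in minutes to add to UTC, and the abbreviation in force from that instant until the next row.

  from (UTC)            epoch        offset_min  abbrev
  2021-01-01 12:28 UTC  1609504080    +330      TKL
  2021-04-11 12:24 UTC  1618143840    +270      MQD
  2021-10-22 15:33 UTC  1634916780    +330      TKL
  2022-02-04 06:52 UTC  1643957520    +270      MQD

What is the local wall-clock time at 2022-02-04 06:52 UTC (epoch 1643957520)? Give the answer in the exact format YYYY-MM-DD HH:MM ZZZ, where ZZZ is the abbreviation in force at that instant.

Query: 2022-02-04 06:52 UTC
Rule 4/4 (MQD, +04:30): 2022-02-04 06:52 UTC ≤ query < +∞
6·60 + 52 + 270 = 682 min
682 = 0·1440 + 682; 682 = 11·60 + 22 → 11:22, same day
→ 2022-02-04 11:22 MQD

2022-02-04 11:22 MQD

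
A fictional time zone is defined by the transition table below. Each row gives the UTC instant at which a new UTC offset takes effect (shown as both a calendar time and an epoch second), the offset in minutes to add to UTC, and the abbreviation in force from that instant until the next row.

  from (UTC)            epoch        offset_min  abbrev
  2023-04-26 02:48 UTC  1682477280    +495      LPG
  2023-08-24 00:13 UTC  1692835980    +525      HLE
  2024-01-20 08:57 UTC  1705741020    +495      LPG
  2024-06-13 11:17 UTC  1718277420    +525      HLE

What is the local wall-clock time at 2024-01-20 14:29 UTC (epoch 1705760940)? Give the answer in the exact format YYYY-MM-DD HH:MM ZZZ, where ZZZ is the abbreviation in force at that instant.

2024-01-20 22:44 LPG

Query: 2024-01-20 14:29 UTC
Rule 3/4 (LPG, +08:15): 2024-01-20 08:57 UTC ≤ query < 2024-06-13 11:17 UTC
14·60 + 29 + 495 = 1364 min
1364 = 0·1440 + 1364; 1364 = 22·60 + 44 → 22:44, same day
→ 2024-01-20 22:44 LPG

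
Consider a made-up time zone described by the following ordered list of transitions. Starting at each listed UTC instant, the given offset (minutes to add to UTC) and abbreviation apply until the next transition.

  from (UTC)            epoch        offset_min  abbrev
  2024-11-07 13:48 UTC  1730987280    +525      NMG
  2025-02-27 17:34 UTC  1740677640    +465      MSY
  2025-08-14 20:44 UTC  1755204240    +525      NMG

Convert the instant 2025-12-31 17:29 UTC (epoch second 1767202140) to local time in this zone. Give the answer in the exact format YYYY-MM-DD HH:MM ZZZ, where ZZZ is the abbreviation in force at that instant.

2026-01-01 02:14 NMG

Query: 2025-12-31 17:29 UTC
Rule 3/3 (NMG, +08:45): 2025-08-14 20:44 UTC ≤ query < +∞
17·60 + 29 + 525 = 1574 min
1574 = 1·1440 + 134; 134 = 2·60 + 14 → 02:14, 2025-12-31 + 1 day = 2026-01-01
→ 2026-01-01 02:14 NMG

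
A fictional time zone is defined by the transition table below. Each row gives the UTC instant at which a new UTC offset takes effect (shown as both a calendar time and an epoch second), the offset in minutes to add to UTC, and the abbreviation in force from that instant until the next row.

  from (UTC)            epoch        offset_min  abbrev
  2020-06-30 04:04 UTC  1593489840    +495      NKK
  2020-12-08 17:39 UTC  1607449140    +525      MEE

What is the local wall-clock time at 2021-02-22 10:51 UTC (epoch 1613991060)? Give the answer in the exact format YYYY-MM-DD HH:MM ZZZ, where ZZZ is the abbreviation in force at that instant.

Query: 2021-02-22 10:51 UTC
Rule 2/2 (MEE, +08:45): 2020-12-08 17:39 UTC ≤ query < +∞
10·60 + 51 + 525 = 1176 min
1176 = 0·1440 + 1176; 1176 = 19·60 + 36 → 19:36, same day
→ 2021-02-22 19:36 MEE

2021-02-22 19:36 MEE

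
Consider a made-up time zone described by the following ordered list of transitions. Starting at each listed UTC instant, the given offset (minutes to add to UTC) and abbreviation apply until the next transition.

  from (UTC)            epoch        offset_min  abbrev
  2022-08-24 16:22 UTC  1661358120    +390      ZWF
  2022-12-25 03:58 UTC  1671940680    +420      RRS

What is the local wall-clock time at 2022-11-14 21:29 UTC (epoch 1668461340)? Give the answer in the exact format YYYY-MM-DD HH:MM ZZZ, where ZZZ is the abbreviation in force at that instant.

2022-11-15 03:59 ZWF

Query: 2022-11-14 21:29 UTC
Rule 1/2 (ZWF, +06:30): 2022-08-24 16:22 UTC ≤ query < 2022-12-25 03:58 UTC
21·60 + 29 + 390 = 1679 min
1679 = 1·1440 + 239; 239 = 3·60 + 59 → 03:59, 2022-11-14 + 1 day = 2022-11-15
→ 2022-11-15 03:59 ZWF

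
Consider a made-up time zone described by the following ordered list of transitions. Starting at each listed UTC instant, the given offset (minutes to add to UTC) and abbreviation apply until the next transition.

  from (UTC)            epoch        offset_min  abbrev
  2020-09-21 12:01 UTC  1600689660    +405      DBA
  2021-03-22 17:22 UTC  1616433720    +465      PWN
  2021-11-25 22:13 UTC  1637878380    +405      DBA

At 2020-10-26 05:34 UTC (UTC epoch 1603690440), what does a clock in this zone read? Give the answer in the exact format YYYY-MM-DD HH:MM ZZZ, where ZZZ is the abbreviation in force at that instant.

2020-10-26 12:19 DBA

Query: 2020-10-26 05:34 UTC
Rule 1/3 (DBA, +06:45): 2020-09-21 12:01 UTC ≤ query < 2021-03-22 17:22 UTC
5·60 + 34 + 405 = 739 min
739 = 0·1440 + 739; 739 = 12·60 + 19 → 12:19, same day
→ 2020-10-26 12:19 DBA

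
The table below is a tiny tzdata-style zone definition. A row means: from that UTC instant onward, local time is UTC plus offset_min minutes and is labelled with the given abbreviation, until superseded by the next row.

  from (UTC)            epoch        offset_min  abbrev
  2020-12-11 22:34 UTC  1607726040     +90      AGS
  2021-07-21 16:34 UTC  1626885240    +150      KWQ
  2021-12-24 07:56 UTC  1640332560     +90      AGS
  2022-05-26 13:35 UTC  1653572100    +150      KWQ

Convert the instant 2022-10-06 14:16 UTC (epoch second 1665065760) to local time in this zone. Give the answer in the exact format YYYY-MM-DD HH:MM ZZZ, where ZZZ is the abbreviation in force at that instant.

2022-10-06 16:46 KWQ

Query: 2022-10-06 14:16 UTC
Rule 4/4 (KWQ, +02:30): 2022-05-26 13:35 UTC ≤ query < +∞
14·60 + 16 + 150 = 1006 min
1006 = 0·1440 + 1006; 1006 = 16·60 + 46 → 16:46, same day
→ 2022-10-06 16:46 KWQ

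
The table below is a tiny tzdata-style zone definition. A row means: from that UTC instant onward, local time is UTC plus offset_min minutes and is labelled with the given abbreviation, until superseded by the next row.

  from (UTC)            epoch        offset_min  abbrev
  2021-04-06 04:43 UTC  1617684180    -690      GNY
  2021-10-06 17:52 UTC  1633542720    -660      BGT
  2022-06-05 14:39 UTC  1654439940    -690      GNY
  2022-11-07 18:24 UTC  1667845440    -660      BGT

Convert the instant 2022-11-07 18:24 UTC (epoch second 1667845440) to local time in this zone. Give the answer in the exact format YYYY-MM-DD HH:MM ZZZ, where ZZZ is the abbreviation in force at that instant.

2022-11-07 07:24 BGT

Query: 2022-11-07 18:24 UTC
Rule 4/4 (BGT, -11:00): 2022-11-07 18:24 UTC ≤ query < +∞
18·60 + 24 - 660 = 444 min
444 = 0·1440 + 444; 444 = 7·60 + 24 → 07:24, same day
→ 2022-11-07 07:24 BGT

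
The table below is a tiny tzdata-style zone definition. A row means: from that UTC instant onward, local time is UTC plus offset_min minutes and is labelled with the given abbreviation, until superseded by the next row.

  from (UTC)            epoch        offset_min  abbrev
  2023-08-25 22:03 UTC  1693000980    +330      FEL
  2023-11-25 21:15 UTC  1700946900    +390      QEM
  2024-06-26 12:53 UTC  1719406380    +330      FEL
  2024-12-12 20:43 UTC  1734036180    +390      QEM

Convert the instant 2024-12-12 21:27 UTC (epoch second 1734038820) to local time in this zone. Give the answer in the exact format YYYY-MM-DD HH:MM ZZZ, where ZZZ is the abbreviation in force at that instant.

2024-12-13 03:57 QEM

Query: 2024-12-12 21:27 UTC
Rule 4/4 (QEM, +06:30): 2024-12-12 20:43 UTC ≤ query < +∞
21·60 + 27 + 390 = 1677 min
1677 = 1·1440 + 237; 237 = 3·60 + 57 → 03:57, 2024-12-12 + 1 day = 2024-12-13
→ 2024-12-13 03:57 QEM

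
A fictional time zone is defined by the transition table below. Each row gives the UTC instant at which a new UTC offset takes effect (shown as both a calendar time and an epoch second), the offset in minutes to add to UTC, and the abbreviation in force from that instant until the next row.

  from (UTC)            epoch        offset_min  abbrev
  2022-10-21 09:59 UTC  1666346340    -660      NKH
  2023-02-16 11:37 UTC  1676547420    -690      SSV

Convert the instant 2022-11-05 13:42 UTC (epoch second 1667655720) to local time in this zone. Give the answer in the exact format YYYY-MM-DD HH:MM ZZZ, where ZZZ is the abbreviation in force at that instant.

2022-11-05 02:42 NKH

Query: 2022-11-05 13:42 UTC
Rule 1/2 (NKH, -11:00): 2022-10-21 09:59 UTC ≤ query < 2023-02-16 11:37 UTC
13·60 + 42 - 660 = 162 min
162 = 0·1440 + 162; 162 = 2·60 + 42 → 02:42, same day
→ 2022-11-05 02:42 NKH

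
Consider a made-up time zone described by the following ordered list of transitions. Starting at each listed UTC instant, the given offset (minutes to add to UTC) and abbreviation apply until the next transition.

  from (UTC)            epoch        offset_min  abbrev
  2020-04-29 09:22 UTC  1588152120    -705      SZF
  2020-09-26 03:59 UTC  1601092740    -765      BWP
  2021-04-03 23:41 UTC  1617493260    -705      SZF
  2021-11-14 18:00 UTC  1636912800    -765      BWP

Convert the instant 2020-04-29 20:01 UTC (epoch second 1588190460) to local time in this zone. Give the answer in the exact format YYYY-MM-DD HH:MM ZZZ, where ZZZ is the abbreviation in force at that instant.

Query: 2020-04-29 20:01 UTC
Rule 1/4 (SZF, -11:45): 2020-04-29 09:22 UTC ≤ query < 2020-09-26 03:59 UTC
20·60 + 1 - 705 = 496 min
496 = 0·1440 + 496; 496 = 8·60 + 16 → 08:16, same day
→ 2020-04-29 08:16 SZF

2020-04-29 08:16 SZF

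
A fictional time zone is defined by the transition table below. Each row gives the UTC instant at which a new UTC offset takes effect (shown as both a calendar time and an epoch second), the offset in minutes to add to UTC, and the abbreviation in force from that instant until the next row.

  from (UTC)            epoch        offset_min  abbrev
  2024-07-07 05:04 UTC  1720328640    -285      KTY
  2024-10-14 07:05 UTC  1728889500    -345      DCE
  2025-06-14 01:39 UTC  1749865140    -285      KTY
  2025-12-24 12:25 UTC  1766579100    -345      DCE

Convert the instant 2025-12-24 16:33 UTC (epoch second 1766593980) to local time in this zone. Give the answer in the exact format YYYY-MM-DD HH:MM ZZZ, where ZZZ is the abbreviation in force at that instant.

Query: 2025-12-24 16:33 UTC
Rule 4/4 (DCE, -05:45): 2025-12-24 12:25 UTC ≤ query < +∞
16·60 + 33 - 345 = 648 min
648 = 0·1440 + 648; 648 = 10·60 + 48 → 10:48, same day
→ 2025-12-24 10:48 DCE

2025-12-24 10:48 DCE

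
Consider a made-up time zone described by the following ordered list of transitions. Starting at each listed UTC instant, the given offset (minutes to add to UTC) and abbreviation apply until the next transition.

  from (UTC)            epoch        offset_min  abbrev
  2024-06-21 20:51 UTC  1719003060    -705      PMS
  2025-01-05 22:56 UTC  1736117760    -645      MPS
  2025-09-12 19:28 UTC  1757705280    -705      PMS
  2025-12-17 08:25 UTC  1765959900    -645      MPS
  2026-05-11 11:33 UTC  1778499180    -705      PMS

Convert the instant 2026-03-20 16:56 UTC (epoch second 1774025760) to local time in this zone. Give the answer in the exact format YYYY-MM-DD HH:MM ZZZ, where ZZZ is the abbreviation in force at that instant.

2026-03-20 06:11 MPS

Query: 2026-03-20 16:56 UTC
Rule 4/5 (MPS, -10:45): 2025-12-17 08:25 UTC ≤ query < 2026-05-11 11:33 UTC
16·60 + 56 - 645 = 371 min
371 = 0·1440 + 371; 371 = 6·60 + 11 → 06:11, same day
→ 2026-03-20 06:11 MPS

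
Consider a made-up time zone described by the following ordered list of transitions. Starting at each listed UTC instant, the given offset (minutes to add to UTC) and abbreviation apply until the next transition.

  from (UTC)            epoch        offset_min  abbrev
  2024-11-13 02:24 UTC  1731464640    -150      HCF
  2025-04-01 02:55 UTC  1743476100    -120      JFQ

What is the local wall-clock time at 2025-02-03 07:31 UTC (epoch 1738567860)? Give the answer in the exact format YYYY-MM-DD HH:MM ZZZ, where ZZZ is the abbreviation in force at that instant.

Query: 2025-02-03 07:31 UTC
Rule 1/2 (HCF, -02:30): 2024-11-13 02:24 UTC ≤ query < 2025-04-01 02:55 UTC
7·60 + 31 - 150 = 301 min
301 = 0·1440 + 301; 301 = 5·60 + 1 → 05:01, same day
→ 2025-02-03 05:01 HCF

2025-02-03 05:01 HCF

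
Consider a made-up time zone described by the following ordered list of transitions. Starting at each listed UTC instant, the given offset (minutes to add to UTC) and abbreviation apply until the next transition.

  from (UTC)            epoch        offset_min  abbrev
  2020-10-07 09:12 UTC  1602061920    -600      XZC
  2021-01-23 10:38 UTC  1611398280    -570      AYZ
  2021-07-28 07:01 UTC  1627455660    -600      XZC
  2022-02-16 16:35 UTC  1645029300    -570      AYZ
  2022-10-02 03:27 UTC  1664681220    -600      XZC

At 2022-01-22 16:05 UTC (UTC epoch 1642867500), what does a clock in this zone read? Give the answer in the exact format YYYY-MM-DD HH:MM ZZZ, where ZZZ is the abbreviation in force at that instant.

2022-01-22 06:05 XZC

Query: 2022-01-22 16:05 UTC
Rule 3/5 (XZC, -10:00): 2021-07-28 07:01 UTC ≤ query < 2022-02-16 16:35 UTC
16·60 + 5 - 600 = 365 min
365 = 0·1440 + 365; 365 = 6·60 + 5 → 06:05, same day
→ 2022-01-22 06:05 XZC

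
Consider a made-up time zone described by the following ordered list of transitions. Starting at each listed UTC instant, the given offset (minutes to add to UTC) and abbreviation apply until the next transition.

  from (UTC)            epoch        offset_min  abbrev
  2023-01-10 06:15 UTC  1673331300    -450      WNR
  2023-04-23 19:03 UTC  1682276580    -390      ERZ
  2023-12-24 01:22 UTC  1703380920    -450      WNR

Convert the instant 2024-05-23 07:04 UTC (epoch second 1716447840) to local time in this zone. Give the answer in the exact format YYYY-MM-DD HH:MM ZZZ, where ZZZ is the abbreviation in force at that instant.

Query: 2024-05-23 07:04 UTC
Rule 3/3 (WNR, -07:30): 2023-12-24 01:22 UTC ≤ query < +∞
7·60 + 4 - 450 = -26 min
-26 = -1·1440 + 1414; 1414 = 23·60 + 34 → 23:34, 2024-05-23 - 1 day = 2024-05-22
→ 2024-05-22 23:34 WNR

2024-05-22 23:34 WNR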